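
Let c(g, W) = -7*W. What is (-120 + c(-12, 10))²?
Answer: 36100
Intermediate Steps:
(-120 + c(-12, 10))² = (-120 - 7*10)² = (-120 - 70)² = (-190)² = 36100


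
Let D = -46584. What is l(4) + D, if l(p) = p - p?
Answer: -46584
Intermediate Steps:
l(p) = 0
l(4) + D = 0 - 46584 = -46584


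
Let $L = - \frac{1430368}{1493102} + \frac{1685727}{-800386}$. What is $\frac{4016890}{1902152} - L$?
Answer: $\frac{1470716669679718973}{284147730711003068} \approx 5.1759$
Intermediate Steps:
$L = - \frac{1830904438601}{597528968686}$ ($L = \left(-1430368\right) \frac{1}{1493102} + 1685727 \left(- \frac{1}{800386}\right) = - \frac{715184}{746551} - \frac{1685727}{800386} = - \frac{1830904438601}{597528968686} \approx -3.0641$)
$\frac{4016890}{1902152} - L = \frac{4016890}{1902152} - - \frac{1830904438601}{597528968686} = 4016890 \cdot \frac{1}{1902152} + \frac{1830904438601}{597528968686} = \frac{2008445}{951076} + \frac{1830904438601}{597528968686} = \frac{1470716669679718973}{284147730711003068}$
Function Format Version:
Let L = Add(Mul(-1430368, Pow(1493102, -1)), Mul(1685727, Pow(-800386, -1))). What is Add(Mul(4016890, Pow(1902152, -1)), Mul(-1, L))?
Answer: Rational(1470716669679718973, 284147730711003068) ≈ 5.1759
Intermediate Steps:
L = Rational(-1830904438601, 597528968686) (L = Add(Mul(-1430368, Rational(1, 1493102)), Mul(1685727, Rational(-1, 800386))) = Add(Rational(-715184, 746551), Rational(-1685727, 800386)) = Rational(-1830904438601, 597528968686) ≈ -3.0641)
Add(Mul(4016890, Pow(1902152, -1)), Mul(-1, L)) = Add(Mul(4016890, Pow(1902152, -1)), Mul(-1, Rational(-1830904438601, 597528968686))) = Add(Mul(4016890, Rational(1, 1902152)), Rational(1830904438601, 597528968686)) = Add(Rational(2008445, 951076), Rational(1830904438601, 597528968686)) = Rational(1470716669679718973, 284147730711003068)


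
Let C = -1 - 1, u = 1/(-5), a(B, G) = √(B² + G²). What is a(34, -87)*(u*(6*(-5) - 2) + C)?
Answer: 22*√349 ≈ 410.99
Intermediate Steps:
u = -⅕ ≈ -0.20000
C = -2
a(34, -87)*(u*(6*(-5) - 2) + C) = √(34² + (-87)²)*(-(6*(-5) - 2)/5 - 2) = √(1156 + 7569)*(-(-30 - 2)/5 - 2) = √8725*(-⅕*(-32) - 2) = (5*√349)*(32/5 - 2) = (5*√349)*(22/5) = 22*√349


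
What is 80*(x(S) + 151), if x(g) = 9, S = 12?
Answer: 12800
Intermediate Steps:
80*(x(S) + 151) = 80*(9 + 151) = 80*160 = 12800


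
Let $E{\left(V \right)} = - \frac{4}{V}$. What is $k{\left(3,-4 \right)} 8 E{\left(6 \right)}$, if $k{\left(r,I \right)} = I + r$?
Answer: $\frac{16}{3} \approx 5.3333$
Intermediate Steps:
$k{\left(3,-4 \right)} 8 E{\left(6 \right)} = \left(-4 + 3\right) 8 \left(- \frac{4}{6}\right) = \left(-1\right) 8 \left(\left(-4\right) \frac{1}{6}\right) = \left(-8\right) \left(- \frac{2}{3}\right) = \frac{16}{3}$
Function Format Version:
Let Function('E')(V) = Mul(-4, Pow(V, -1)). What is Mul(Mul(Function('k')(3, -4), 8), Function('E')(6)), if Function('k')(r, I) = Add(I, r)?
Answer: Rational(16, 3) ≈ 5.3333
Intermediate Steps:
Mul(Mul(Function('k')(3, -4), 8), Function('E')(6)) = Mul(Mul(Add(-4, 3), 8), Mul(-4, Pow(6, -1))) = Mul(Mul(-1, 8), Mul(-4, Rational(1, 6))) = Mul(-8, Rational(-2, 3)) = Rational(16, 3)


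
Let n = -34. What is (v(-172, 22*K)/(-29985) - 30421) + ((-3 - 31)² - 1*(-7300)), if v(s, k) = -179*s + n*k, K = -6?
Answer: -658655801/29985 ≈ -21966.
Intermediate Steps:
v(s, k) = -179*s - 34*k
(v(-172, 22*K)/(-29985) - 30421) + ((-3 - 31)² - 1*(-7300)) = ((-179*(-172) - 748*(-6))/(-29985) - 30421) + ((-3 - 31)² - 1*(-7300)) = ((30788 - 34*(-132))*(-1/29985) - 30421) + ((-34)² + 7300) = ((30788 + 4488)*(-1/29985) - 30421) + (1156 + 7300) = (35276*(-1/29985) - 30421) + 8456 = (-35276/29985 - 30421) + 8456 = -912208961/29985 + 8456 = -658655801/29985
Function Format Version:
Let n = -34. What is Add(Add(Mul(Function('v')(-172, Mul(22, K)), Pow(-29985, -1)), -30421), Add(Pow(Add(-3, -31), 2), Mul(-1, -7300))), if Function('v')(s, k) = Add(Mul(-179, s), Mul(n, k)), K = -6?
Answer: Rational(-658655801, 29985) ≈ -21966.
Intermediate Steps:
Function('v')(s, k) = Add(Mul(-179, s), Mul(-34, k))
Add(Add(Mul(Function('v')(-172, Mul(22, K)), Pow(-29985, -1)), -30421), Add(Pow(Add(-3, -31), 2), Mul(-1, -7300))) = Add(Add(Mul(Add(Mul(-179, -172), Mul(-34, Mul(22, -6))), Pow(-29985, -1)), -30421), Add(Pow(Add(-3, -31), 2), Mul(-1, -7300))) = Add(Add(Mul(Add(30788, Mul(-34, -132)), Rational(-1, 29985)), -30421), Add(Pow(-34, 2), 7300)) = Add(Add(Mul(Add(30788, 4488), Rational(-1, 29985)), -30421), Add(1156, 7300)) = Add(Add(Mul(35276, Rational(-1, 29985)), -30421), 8456) = Add(Add(Rational(-35276, 29985), -30421), 8456) = Add(Rational(-912208961, 29985), 8456) = Rational(-658655801, 29985)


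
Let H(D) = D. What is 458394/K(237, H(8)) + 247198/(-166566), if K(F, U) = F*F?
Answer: 3470443919/519769203 ≈ 6.6769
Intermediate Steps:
K(F, U) = F²
458394/K(237, H(8)) + 247198/(-166566) = 458394/(237²) + 247198/(-166566) = 458394/56169 + 247198*(-1/166566) = 458394*(1/56169) - 123599/83283 = 152798/18723 - 123599/83283 = 3470443919/519769203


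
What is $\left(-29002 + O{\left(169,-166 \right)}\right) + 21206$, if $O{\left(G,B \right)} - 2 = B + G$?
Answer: $-7791$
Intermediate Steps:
$O{\left(G,B \right)} = 2 + B + G$ ($O{\left(G,B \right)} = 2 + \left(B + G\right) = 2 + B + G$)
$\left(-29002 + O{\left(169,-166 \right)}\right) + 21206 = \left(-29002 + \left(2 - 166 + 169\right)\right) + 21206 = \left(-29002 + 5\right) + 21206 = -28997 + 21206 = -7791$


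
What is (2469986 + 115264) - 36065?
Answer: 2549185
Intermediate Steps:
(2469986 + 115264) - 36065 = 2585250 - 36065 = 2549185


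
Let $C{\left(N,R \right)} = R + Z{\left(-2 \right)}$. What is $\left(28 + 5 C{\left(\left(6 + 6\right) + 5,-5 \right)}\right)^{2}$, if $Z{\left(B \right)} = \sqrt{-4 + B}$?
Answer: $-141 + 30 i \sqrt{6} \approx -141.0 + 73.485 i$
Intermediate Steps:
$C{\left(N,R \right)} = R + i \sqrt{6}$ ($C{\left(N,R \right)} = R + \sqrt{-4 - 2} = R + \sqrt{-6} = R + i \sqrt{6}$)
$\left(28 + 5 C{\left(\left(6 + 6\right) + 5,-5 \right)}\right)^{2} = \left(28 + 5 \left(-5 + i \sqrt{6}\right)\right)^{2} = \left(28 - \left(25 - 5 i \sqrt{6}\right)\right)^{2} = \left(3 + 5 i \sqrt{6}\right)^{2}$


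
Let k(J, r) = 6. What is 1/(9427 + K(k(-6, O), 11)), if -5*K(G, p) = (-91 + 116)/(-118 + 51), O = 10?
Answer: 67/631614 ≈ 0.00010608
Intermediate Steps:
K(G, p) = 5/67 (K(G, p) = -(-91 + 116)/(5*(-118 + 51)) = -5/(-67) = -5*(-1)/67 = -⅕*(-25/67) = 5/67)
1/(9427 + K(k(-6, O), 11)) = 1/(9427 + 5/67) = 1/(631614/67) = 67/631614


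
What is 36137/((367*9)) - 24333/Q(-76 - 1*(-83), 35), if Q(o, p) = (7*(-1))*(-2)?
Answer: -79865981/46242 ≈ -1727.1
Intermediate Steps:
Q(o, p) = 14 (Q(o, p) = -7*(-2) = 14)
36137/((367*9)) - 24333/Q(-76 - 1*(-83), 35) = 36137/((367*9)) - 24333/14 = 36137/3303 - 24333*1/14 = 36137*(1/3303) - 24333/14 = 36137/3303 - 24333/14 = -79865981/46242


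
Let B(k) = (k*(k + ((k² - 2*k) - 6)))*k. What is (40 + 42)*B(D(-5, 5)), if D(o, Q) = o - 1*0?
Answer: 49200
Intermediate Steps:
D(o, Q) = o (D(o, Q) = o + 0 = o)
B(k) = k²*(-6 + k² - k) (B(k) = (k*(k + (-6 + k² - 2*k)))*k = (k*(-6 + k² - k))*k = k²*(-6 + k² - k))
(40 + 42)*B(D(-5, 5)) = (40 + 42)*((-5)²*(-6 + (-5)² - 1*(-5))) = 82*(25*(-6 + 25 + 5)) = 82*(25*24) = 82*600 = 49200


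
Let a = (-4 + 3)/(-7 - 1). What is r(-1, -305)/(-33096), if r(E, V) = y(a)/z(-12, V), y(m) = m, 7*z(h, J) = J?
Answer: 1/11536320 ≈ 8.6683e-8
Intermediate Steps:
a = ⅛ (a = -1/(-8) = -1*(-⅛) = ⅛ ≈ 0.12500)
z(h, J) = J/7
r(E, V) = 7/(8*V) (r(E, V) = 1/(8*((V/7))) = (7/V)/8 = 7/(8*V))
r(-1, -305)/(-33096) = ((7/8)/(-305))/(-33096) = ((7/8)*(-1/305))*(-1/33096) = -7/2440*(-1/33096) = 1/11536320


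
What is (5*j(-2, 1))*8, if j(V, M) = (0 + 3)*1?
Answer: 120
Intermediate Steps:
j(V, M) = 3 (j(V, M) = 3*1 = 3)
(5*j(-2, 1))*8 = (5*3)*8 = 15*8 = 120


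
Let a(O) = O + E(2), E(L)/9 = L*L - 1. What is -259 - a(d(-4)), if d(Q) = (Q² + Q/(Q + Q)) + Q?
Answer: -597/2 ≈ -298.50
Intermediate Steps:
E(L) = -9 + 9*L² (E(L) = 9*(L*L - 1) = 9*(L² - 1) = 9*(-1 + L²) = -9 + 9*L²)
d(Q) = ½ + Q + Q² (d(Q) = (Q² + Q/((2*Q))) + Q = (Q² + (1/(2*Q))*Q) + Q = (Q² + ½) + Q = (½ + Q²) + Q = ½ + Q + Q²)
a(O) = 27 + O (a(O) = O + (-9 + 9*2²) = O + (-9 + 9*4) = O + (-9 + 36) = O + 27 = 27 + O)
-259 - a(d(-4)) = -259 - (27 + (½ - 4 + (-4)²)) = -259 - (27 + (½ - 4 + 16)) = -259 - (27 + 25/2) = -259 - 1*79/2 = -259 - 79/2 = -597/2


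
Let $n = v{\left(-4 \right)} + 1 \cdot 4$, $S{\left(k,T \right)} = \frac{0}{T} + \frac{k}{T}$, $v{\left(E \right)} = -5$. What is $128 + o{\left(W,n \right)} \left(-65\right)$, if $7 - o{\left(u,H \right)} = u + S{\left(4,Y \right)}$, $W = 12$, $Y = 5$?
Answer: $505$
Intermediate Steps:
$S{\left(k,T \right)} = \frac{k}{T}$ ($S{\left(k,T \right)} = 0 + \frac{k}{T} = \frac{k}{T}$)
$n = -1$ ($n = -5 + 1 \cdot 4 = -5 + 4 = -1$)
$o{\left(u,H \right)} = \frac{31}{5} - u$ ($o{\left(u,H \right)} = 7 - \left(u + \frac{4}{5}\right) = 7 - \left(\frac{4}{5} + u\right) = \frac{31}{5} - u$)
$128 + o{\left(W,n \right)} \left(-65\right) = 128 + \left(\frac{31}{5} - 12\right) \left(-65\right) = 128 - -377 = 128 + 377 = 505$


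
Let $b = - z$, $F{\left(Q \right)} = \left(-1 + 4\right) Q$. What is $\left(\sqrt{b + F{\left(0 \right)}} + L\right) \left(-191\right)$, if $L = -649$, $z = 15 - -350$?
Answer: $123959 - 191 i \sqrt{365} \approx 1.2396 \cdot 10^{5} - 3649.1 i$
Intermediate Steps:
$z = 365$ ($z = 15 + 350 = 365$)
$F{\left(Q \right)} = 3 Q$
$b = -365$ ($b = \left(-1\right) 365 = -365$)
$\left(\sqrt{b + F{\left(0 \right)}} + L\right) \left(-191\right) = \left(\sqrt{-365 + 3 \cdot 0} - 649\right) \left(-191\right) = \left(\sqrt{-365 + 0} - 649\right) \left(-191\right) = \left(\sqrt{-365} - 649\right) \left(-191\right) = \left(i \sqrt{365} - 649\right) \left(-191\right) = \left(-649 + i \sqrt{365}\right) \left(-191\right) = 123959 - 191 i \sqrt{365}$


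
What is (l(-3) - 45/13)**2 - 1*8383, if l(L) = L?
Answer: -1409671/169 ≈ -8341.3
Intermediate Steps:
(l(-3) - 45/13)**2 - 1*8383 = (-3 - 45/13)**2 - 1*8383 = (-3 - 45*1/13)**2 - 8383 = (-3 - 45/13)**2 - 8383 = (-84/13)**2 - 8383 = 7056/169 - 8383 = -1409671/169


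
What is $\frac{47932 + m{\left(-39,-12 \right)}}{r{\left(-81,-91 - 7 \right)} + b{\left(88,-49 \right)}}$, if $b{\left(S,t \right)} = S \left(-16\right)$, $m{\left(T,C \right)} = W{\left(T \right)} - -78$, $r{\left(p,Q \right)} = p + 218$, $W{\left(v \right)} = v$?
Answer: $- \frac{47971}{1271} \approx -37.743$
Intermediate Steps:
$r{\left(p,Q \right)} = 218 + p$
$m{\left(T,C \right)} = 78 + T$ ($m{\left(T,C \right)} = T - -78 = T + 78 = 78 + T$)
$b{\left(S,t \right)} = - 16 S$
$\frac{47932 + m{\left(-39,-12 \right)}}{r{\left(-81,-91 - 7 \right)} + b{\left(88,-49 \right)}} = \frac{47932 + \left(78 - 39\right)}{\left(218 - 81\right) - 1408} = \frac{47932 + 39}{137 - 1408} = \frac{47971}{-1271} = 47971 \left(- \frac{1}{1271}\right) = - \frac{47971}{1271}$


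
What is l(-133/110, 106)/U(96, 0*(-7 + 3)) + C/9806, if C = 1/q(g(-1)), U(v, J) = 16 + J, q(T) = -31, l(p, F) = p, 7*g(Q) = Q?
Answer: -20215949/267507680 ≈ -0.075571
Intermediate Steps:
g(Q) = Q/7
C = -1/31 (C = 1/(-31) = -1/31 ≈ -0.032258)
l(-133/110, 106)/U(96, 0*(-7 + 3)) + C/9806 = (-133/110)/(16 + 0*(-7 + 3)) - 1/31/9806 = (-133*1/110)/(16 + 0*(-4)) - 1/31*1/9806 = -133/(110*(16 + 0)) - 1/303986 = -133/110/16 - 1/303986 = -133/110*1/16 - 1/303986 = -133/1760 - 1/303986 = -20215949/267507680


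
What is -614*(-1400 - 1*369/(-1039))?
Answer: 892897834/1039 ≈ 8.5938e+5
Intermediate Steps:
-614*(-1400 - 1*369/(-1039)) = -614*(-1400 - 369*(-1/1039)) = -614*(-1400 + 369/1039) = -614*(-1454231/1039) = 892897834/1039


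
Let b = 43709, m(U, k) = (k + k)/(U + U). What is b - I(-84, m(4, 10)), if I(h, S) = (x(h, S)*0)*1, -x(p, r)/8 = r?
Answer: 43709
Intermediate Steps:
x(p, r) = -8*r
m(U, k) = k/U (m(U, k) = (2*k)/((2*U)) = (2*k)*(1/(2*U)) = k/U)
I(h, S) = 0 (I(h, S) = (-8*S*0)*1 = 0*1 = 0)
b - I(-84, m(4, 10)) = 43709 - 1*0 = 43709 + 0 = 43709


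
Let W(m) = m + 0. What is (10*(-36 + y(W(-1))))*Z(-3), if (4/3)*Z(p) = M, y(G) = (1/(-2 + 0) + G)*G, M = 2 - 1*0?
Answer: -1035/2 ≈ -517.50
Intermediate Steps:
W(m) = m
M = 2 (M = 2 + 0 = 2)
y(G) = G*(-½ + G) (y(G) = (1/(-2) + G)*G = (-½ + G)*G = G*(-½ + G))
Z(p) = 3/2 (Z(p) = (¾)*2 = 3/2)
(10*(-36 + y(W(-1))))*Z(-3) = (10*(-36 - (-½ - 1)))*(3/2) = (10*(-36 - 1*(-3/2)))*(3/2) = (10*(-36 + 3/2))*(3/2) = (10*(-69/2))*(3/2) = -345*3/2 = -1035/2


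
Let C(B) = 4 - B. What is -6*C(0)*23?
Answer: -552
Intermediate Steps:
-6*C(0)*23 = -6*(4 - 1*0)*23 = -6*(4 + 0)*23 = -6*4*23 = -24*23 = -552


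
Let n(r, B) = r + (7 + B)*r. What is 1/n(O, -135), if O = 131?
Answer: -1/16637 ≈ -6.0107e-5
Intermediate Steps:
n(r, B) = r + r*(7 + B)
1/n(O, -135) = 1/(131*(8 - 135)) = 1/(131*(-127)) = 1/(-16637) = -1/16637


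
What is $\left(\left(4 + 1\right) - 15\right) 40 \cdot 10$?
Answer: $-4000$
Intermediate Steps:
$\left(\left(4 + 1\right) - 15\right) 40 \cdot 10 = \left(5 - 15\right) 40 \cdot 10 = \left(-10\right) 40 \cdot 10 = \left(-400\right) 10 = -4000$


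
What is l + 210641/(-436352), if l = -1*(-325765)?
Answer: 142147998639/436352 ≈ 3.2576e+5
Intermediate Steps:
l = 325765
l + 210641/(-436352) = 325765 + 210641/(-436352) = 325765 + 210641*(-1/436352) = 325765 - 210641/436352 = 142147998639/436352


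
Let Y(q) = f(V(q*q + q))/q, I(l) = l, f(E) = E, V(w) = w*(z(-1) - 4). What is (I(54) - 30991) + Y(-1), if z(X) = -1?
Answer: -30937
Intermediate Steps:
V(w) = -5*w (V(w) = w*(-1 - 4) = w*(-5) = -5*w)
Y(q) = (-5*q - 5*q²)/q (Y(q) = (-5*(q*q + q))/q = (-5*(q² + q))/q = (-5*(q + q²))/q = (-5*q - 5*q²)/q)
(I(54) - 30991) + Y(-1) = (54 - 30991) + (-5 - 5*(-1)) = -30937 + (-5 + 5) = -30937 + 0 = -30937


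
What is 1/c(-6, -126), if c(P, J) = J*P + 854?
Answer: 1/1610 ≈ 0.00062112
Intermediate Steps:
c(P, J) = 854 + J*P
1/c(-6, -126) = 1/(854 - 126*(-6)) = 1/(854 + 756) = 1/1610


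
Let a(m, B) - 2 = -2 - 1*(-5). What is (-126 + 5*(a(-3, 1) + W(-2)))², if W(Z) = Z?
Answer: 12321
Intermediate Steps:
a(m, B) = 5 (a(m, B) = 2 + (-2 - 1*(-5)) = 2 + (-2 + 5) = 2 + 3 = 5)
(-126 + 5*(a(-3, 1) + W(-2)))² = (-126 + 5*(5 - 2))² = (-126 + 5*3)² = (-126 + 15)² = (-111)² = 12321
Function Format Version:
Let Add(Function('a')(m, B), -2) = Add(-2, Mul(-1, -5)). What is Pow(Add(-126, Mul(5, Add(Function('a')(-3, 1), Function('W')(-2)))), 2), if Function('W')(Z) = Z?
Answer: 12321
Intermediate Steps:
Function('a')(m, B) = 5 (Function('a')(m, B) = Add(2, Add(-2, Mul(-1, -5))) = Add(2, Add(-2, 5)) = Add(2, 3) = 5)
Pow(Add(-126, Mul(5, Add(Function('a')(-3, 1), Function('W')(-2)))), 2) = Pow(Add(-126, Mul(5, Add(5, -2))), 2) = Pow(Add(-126, Mul(5, 3)), 2) = Pow(Add(-126, 15), 2) = Pow(-111, 2) = 12321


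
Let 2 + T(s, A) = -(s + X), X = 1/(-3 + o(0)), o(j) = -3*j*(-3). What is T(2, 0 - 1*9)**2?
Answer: 121/9 ≈ 13.444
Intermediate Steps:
o(j) = 9*j
X = -1/3 (X = 1/(-3 + 9*0) = 1/(-3 + 0) = 1/(-3) = -1/3 ≈ -0.33333)
T(s, A) = -5/3 - s (T(s, A) = -2 - (s - 1/3) = -2 - (-1/3 + s) = -2 + (1/3 - s) = -5/3 - s)
T(2, 0 - 1*9)**2 = (-5/3 - 1*2)**2 = (-5/3 - 2)**2 = (-11/3)**2 = 121/9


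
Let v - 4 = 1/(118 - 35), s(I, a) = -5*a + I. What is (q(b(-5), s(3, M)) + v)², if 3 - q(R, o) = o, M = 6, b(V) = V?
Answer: 7969329/6889 ≈ 1156.8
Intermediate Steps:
s(I, a) = I - 5*a
q(R, o) = 3 - o
v = 333/83 (v = 4 + 1/(118 - 35) = 4 + 1/83 = 333/83 ≈ 4.0120)
(q(b(-5), s(3, M)) + v)² = ((3 - (3 - 5*6)) + 333/83)² = ((3 - (3 - 30)) + 333/83)² = ((3 - 1*(-27)) + 333/83)² = ((3 + 27) + 333/83)² = (30 + 333/83)² = (2823/83)² = 7969329/6889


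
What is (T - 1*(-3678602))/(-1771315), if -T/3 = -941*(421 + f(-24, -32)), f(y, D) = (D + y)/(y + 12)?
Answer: -4880259/1771315 ≈ -2.7552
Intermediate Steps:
f(y, D) = (D + y)/(12 + y)
T = 1201657 (T = -(-2823)*(421 + (-32 - 24)/(12 - 24)) = -(-2823)*(421 - 56/(-12)) = -(-2823)*(421 - 1/12*(-56)) = -(-2823)*(421 + 14/3) = -(-2823)*1277/3 = -3*(-1201657/3) = 1201657)
(T - 1*(-3678602))/(-1771315) = (1201657 - 1*(-3678602))/(-1771315) = (1201657 + 3678602)*(-1/1771315) = 4880259*(-1/1771315) = -4880259/1771315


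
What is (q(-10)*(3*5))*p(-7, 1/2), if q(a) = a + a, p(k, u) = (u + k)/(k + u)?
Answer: -300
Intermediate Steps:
p(k, u) = 1 (p(k, u) = (k + u)/(k + u) = 1)
q(a) = 2*a
(q(-10)*(3*5))*p(-7, 1/2) = ((2*(-10))*(3*5))*1 = -20*15*1 = -300*1 = -300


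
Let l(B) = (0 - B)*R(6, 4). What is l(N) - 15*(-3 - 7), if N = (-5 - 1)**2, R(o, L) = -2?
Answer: 222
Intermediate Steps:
N = 36 (N = (-6)**2 = 36)
l(B) = 2*B (l(B) = (0 - B)*(-2) = -B*(-2) = 2*B)
l(N) - 15*(-3 - 7) = 2*36 - 15*(-3 - 7) = 72 - 15*(-10) = 72 + 150 = 222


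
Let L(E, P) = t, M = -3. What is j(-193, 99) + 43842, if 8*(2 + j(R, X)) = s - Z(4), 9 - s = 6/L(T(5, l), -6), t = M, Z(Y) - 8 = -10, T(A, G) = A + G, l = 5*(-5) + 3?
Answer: 350733/8 ≈ 43842.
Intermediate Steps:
l = -22 (l = -25 + 3 = -22)
Z(Y) = -2 (Z(Y) = 8 - 10 = -2)
t = -3
L(E, P) = -3
s = 11 (s = 9 - 6/(-3) = 9 - 6*(-1)/3 = 9 - 1*(-2) = 9 + 2 = 11)
j(R, X) = -3/8 (j(R, X) = -2 + (11 - 1*(-2))/8 = -2 + (11 + 2)/8 = -2 + (1/8)*13 = -2 + 13/8 = -3/8)
j(-193, 99) + 43842 = -3/8 + 43842 = 350733/8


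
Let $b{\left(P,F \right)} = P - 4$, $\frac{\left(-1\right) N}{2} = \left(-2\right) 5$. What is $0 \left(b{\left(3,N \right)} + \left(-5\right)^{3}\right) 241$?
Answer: $0$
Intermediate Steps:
$N = 20$ ($N = - 2 \left(\left(-2\right) 5\right) = \left(-2\right) \left(-10\right) = 20$)
$b{\left(P,F \right)} = -4 + P$ ($b{\left(P,F \right)} = P - 4 = -4 + P$)
$0 \left(b{\left(3,N \right)} + \left(-5\right)^{3}\right) 241 = 0 \left(\left(-4 + 3\right) + \left(-5\right)^{3}\right) 241 = 0 \left(-1 - 125\right) 241 = 0 \left(-126\right) 241 = 0 \cdot 241 = 0$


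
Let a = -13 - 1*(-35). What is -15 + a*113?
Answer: 2471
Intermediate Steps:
a = 22 (a = -13 + 35 = 22)
-15 + a*113 = -15 + 22*113 = -15 + 2486 = 2471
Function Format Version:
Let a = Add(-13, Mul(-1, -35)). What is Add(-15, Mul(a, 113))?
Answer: 2471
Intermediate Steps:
a = 22 (a = Add(-13, 35) = 22)
Add(-15, Mul(a, 113)) = Add(-15, Mul(22, 113)) = Add(-15, 2486) = 2471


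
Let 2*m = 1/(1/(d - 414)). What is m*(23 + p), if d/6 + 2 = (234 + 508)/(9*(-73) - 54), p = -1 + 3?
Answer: -1280575/237 ≈ -5403.3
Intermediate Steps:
p = 2
d = -4328/237 (d = -12 + 6*((234 + 508)/(9*(-73) - 54)) = -12 + 6*(742/(-657 - 54)) = -12 + 6*(742/(-711)) = -12 + 6*(742*(-1/711)) = -12 + 6*(-742/711) = -12 - 1484/237 = -4328/237 ≈ -18.262)
m = -51223/237 (m = 1/(2*(1/(-4328/237 - 414))) = 1/(2*(1/(-102446/237))) = 1/(2*(-237/102446)) = (1/2)*(-102446/237) = -51223/237 ≈ -216.13)
m*(23 + p) = -51223*(23 + 2)/237 = -51223/237*25 = -1280575/237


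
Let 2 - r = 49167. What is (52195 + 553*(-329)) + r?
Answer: -178907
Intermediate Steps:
r = -49165 (r = 2 - 1*49167 = 2 - 49167 = -49165)
(52195 + 553*(-329)) + r = (52195 + 553*(-329)) - 49165 = (52195 - 181937) - 49165 = -129742 - 49165 = -178907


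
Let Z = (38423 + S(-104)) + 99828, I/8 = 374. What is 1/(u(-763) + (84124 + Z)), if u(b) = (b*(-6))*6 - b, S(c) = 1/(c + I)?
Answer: 2888/723750129 ≈ 3.9903e-6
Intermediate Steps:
I = 2992 (I = 8*374 = 2992)
S(c) = 1/(2992 + c) (S(c) = 1/(c + 2992) = 1/(2992 + c))
Z = 399268889/2888 (Z = (38423 + 1/(2992 - 104)) + 99828 = (38423 + 1/2888) + 99828 = 110965625/2888 + 99828 = 399268889/2888 ≈ 1.3825e+5)
u(b) = -37*b (u(b) = -6*b*6 - b = -36*b - b = -37*b)
1/(u(-763) + (84124 + Z)) = 1/(-37*(-763) + (84124 + 399268889/2888)) = 1/(28231 + 642219001/2888) = 1/(723750129/2888) = 2888/723750129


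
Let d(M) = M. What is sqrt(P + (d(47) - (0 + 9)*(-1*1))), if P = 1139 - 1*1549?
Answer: I*sqrt(354) ≈ 18.815*I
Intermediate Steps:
P = -410 (P = 1139 - 1549 = -410)
sqrt(P + (d(47) - (0 + 9)*(-1*1))) = sqrt(-410 + (47 - (0 + 9)*(-1*1))) = sqrt(-410 + (47 - 9*(-1))) = sqrt(-410 + (47 - 1*(-9))) = sqrt(-410 + (47 + 9)) = sqrt(-410 + 56) = sqrt(-354) = I*sqrt(354)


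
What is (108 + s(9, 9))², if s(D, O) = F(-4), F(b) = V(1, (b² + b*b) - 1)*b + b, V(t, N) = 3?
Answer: 8464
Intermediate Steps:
F(b) = 4*b (F(b) = 3*b + b = 4*b)
s(D, O) = -16 (s(D, O) = 4*(-4) = -16)
(108 + s(9, 9))² = (108 - 16)² = 92² = 8464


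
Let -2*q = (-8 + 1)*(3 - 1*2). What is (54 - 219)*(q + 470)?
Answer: -156255/2 ≈ -78128.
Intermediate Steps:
q = 7/2 (q = -(-8 + 1)*(3 - 1*2)/2 = -(-7)*(3 - 2)/2 = -(-7)/2 = -½*(-7) = 7/2 ≈ 3.5000)
(54 - 219)*(q + 470) = (54 - 219)*(7/2 + 470) = -165*947/2 = -156255/2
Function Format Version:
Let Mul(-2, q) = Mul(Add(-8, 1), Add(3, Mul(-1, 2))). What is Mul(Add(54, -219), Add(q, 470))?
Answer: Rational(-156255, 2) ≈ -78128.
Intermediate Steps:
q = Rational(7, 2) (q = Mul(Rational(-1, 2), Mul(Add(-8, 1), Add(3, Mul(-1, 2)))) = Mul(Rational(-1, 2), Mul(-7, Add(3, -2))) = Mul(Rational(-1, 2), Mul(-7, 1)) = Mul(Rational(-1, 2), -7) = Rational(7, 2) ≈ 3.5000)
Mul(Add(54, -219), Add(q, 470)) = Mul(Add(54, -219), Add(Rational(7, 2), 470)) = Mul(-165, Rational(947, 2)) = Rational(-156255, 2)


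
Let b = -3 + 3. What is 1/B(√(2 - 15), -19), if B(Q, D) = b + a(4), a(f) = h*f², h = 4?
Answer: 1/64 ≈ 0.015625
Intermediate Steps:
b = 0
a(f) = 4*f²
B(Q, D) = 64 (B(Q, D) = 0 + 4*4² = 0 + 4*16 = 0 + 64 = 64)
1/B(√(2 - 15), -19) = 1/64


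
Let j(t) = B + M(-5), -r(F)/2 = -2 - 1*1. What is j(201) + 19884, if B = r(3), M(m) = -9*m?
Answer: 19935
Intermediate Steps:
r(F) = 6 (r(F) = -2*(-2 - 1*1) = -2*(-2 - 1) = -2*(-3) = 6)
B = 6
j(t) = 51 (j(t) = 6 - 9*(-5) = 6 + 45 = 51)
j(201) + 19884 = 51 + 19884 = 19935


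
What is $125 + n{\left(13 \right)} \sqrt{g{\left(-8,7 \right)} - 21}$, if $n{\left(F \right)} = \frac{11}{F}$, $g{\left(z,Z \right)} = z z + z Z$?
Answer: $125 + \frac{11 i \sqrt{13}}{13} \approx 125.0 + 3.0508 i$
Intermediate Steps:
$g{\left(z,Z \right)} = z^{2} + Z z$
$125 + n{\left(13 \right)} \sqrt{g{\left(-8,7 \right)} - 21} = 125 + \frac{11}{13} \sqrt{- 8 \left(7 - 8\right) - 21} = 125 + 11 \cdot \frac{1}{13} \sqrt{\left(-8\right) \left(-1\right) - 21} = 125 + \frac{11 \sqrt{8 - 21}}{13} = 125 + \frac{11 \sqrt{-13}}{13} = 125 + \frac{11 i \sqrt{13}}{13}$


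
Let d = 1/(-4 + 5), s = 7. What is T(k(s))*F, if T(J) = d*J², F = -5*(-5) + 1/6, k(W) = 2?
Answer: 302/3 ≈ 100.67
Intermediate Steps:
F = 151/6 (F = 25 + ⅙ = 151/6 ≈ 25.167)
d = 1 (d = 1/1 = 1)
T(J) = J² (T(J) = 1*J² = J²)
T(k(s))*F = 2²*(151/6) = 4*(151/6) = 302/3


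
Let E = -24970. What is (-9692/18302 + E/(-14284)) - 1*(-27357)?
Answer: 1788035823897/65356442 ≈ 27358.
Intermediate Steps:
(-9692/18302 + E/(-14284)) - 1*(-27357) = (-9692/18302 - 24970/(-14284)) - 1*(-27357) = (-9692*1/18302 - 24970*(-1/14284)) + 27357 = (-4846/9151 + 12485/7142) + 27357 = 79640103/65356442 + 27357 = 1788035823897/65356442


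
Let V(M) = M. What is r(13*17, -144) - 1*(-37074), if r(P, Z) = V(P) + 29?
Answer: 37324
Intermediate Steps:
r(P, Z) = 29 + P (r(P, Z) = P + 29 = 29 + P)
r(13*17, -144) - 1*(-37074) = (29 + 13*17) - 1*(-37074) = (29 + 221) + 37074 = 250 + 37074 = 37324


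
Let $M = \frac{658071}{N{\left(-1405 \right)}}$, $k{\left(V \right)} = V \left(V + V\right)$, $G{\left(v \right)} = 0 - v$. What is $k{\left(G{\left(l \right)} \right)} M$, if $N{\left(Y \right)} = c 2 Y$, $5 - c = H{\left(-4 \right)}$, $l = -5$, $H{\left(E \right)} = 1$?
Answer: $- \frac{3290355}{1124} \approx -2927.4$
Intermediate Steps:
$c = 4$ ($c = 5 - 1 = 4$)
$N{\left(Y \right)} = 8 Y$ ($N{\left(Y \right)} = 4 \cdot 2 Y = 8 Y$)
$G{\left(v \right)} = - v$
$k{\left(V \right)} = 2 V^{2}$ ($k{\left(V \right)} = V 2 V = 2 V^{2}$)
$M = - \frac{658071}{11240}$ ($M = \frac{658071}{8 \left(-1405\right)} = \frac{658071}{-11240} = 658071 \left(- \frac{1}{11240}\right) = - \frac{658071}{11240} \approx -58.547$)
$k{\left(G{\left(l \right)} \right)} M = 2 \left(\left(-1\right) \left(-5\right)\right)^{2} \left(- \frac{658071}{11240}\right) = 2 \cdot 5^{2} \left(- \frac{658071}{11240}\right) = 2 \cdot 25 \left(- \frac{658071}{11240}\right) = 50 \left(- \frac{658071}{11240}\right) = - \frac{3290355}{1124}$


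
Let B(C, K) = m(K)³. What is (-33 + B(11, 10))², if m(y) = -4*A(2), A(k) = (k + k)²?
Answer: 68736779329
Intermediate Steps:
A(k) = 4*k² (A(k) = (2*k)² = 4*k²)
m(y) = -64 (m(y) = -16*2² = -16*4 = -4*16 = -64)
B(C, K) = -262144 (B(C, K) = (-64)³ = -262144)
(-33 + B(11, 10))² = (-33 - 262144)² = (-262177)² = 68736779329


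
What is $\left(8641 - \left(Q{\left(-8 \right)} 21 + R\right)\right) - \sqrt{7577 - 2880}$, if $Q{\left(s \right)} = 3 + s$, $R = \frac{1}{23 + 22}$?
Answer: $\frac{393569}{45} - \sqrt{4697} \approx 8677.4$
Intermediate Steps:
$R = \frac{1}{45} \approx 0.022222$
$\left(8641 - \left(Q{\left(-8 \right)} 21 + R\right)\right) - \sqrt{7577 - 2880} = \left(8641 - \left(\left(3 - 8\right) 21 + \frac{1}{45}\right)\right) - \sqrt{7577 - 2880} = \left(8641 - \left(\left(-5\right) 21 + \frac{1}{45}\right)\right) - \sqrt{4697} = \left(8641 - \left(-105 + \frac{1}{45}\right)\right) - \sqrt{4697} = \left(8641 - - \frac{4724}{45}\right) - \sqrt{4697} = \left(8641 + \frac{4724}{45}\right) - \sqrt{4697} = \frac{393569}{45} - \sqrt{4697}$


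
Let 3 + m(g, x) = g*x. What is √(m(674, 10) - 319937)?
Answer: 60*I*√87 ≈ 559.64*I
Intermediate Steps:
m(g, x) = -3 + g*x
√(m(674, 10) - 319937) = √((-3 + 674*10) - 319937) = √((-3 + 6740) - 319937) = √(6737 - 319937) = √(-313200) = 60*I*√87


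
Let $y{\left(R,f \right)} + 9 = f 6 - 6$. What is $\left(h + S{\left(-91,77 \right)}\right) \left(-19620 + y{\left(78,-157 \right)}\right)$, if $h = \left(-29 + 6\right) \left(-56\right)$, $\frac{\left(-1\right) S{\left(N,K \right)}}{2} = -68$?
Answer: $-29301648$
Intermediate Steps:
$y{\left(R,f \right)} = -15 + 6 f$ ($y{\left(R,f \right)} = -9 + \left(f 6 - 6\right) = -9 + \left(6 f - 6\right) = -9 + \left(-6 + 6 f\right) = -15 + 6 f$)
$S{\left(N,K \right)} = 136$ ($S{\left(N,K \right)} = \left(-2\right) \left(-68\right) = 136$)
$h = 1288$ ($h = \left(-23\right) \left(-56\right) = 1288$)
$\left(h + S{\left(-91,77 \right)}\right) \left(-19620 + y{\left(78,-157 \right)}\right) = \left(1288 + 136\right) \left(-19620 + \left(-15 + 6 \left(-157\right)\right)\right) = 1424 \left(-19620 - 957\right) = 1424 \left(-20577\right) = -29301648$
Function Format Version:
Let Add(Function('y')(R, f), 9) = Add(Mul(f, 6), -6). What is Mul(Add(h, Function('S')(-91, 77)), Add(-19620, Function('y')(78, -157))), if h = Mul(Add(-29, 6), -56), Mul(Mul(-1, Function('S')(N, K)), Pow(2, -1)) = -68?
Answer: -29301648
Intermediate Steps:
Function('y')(R, f) = Add(-15, Mul(6, f)) (Function('y')(R, f) = Add(-9, Add(Mul(f, 6), -6)) = Add(-9, Add(Mul(6, f), -6)) = Add(-9, Add(-6, Mul(6, f))) = Add(-15, Mul(6, f)))
Function('S')(N, K) = 136 (Function('S')(N, K) = Mul(-2, -68) = 136)
h = 1288 (h = Mul(-23, -56) = 1288)
Mul(Add(h, Function('S')(-91, 77)), Add(-19620, Function('y')(78, -157))) = Mul(Add(1288, 136), Add(-19620, Add(-15, Mul(6, -157)))) = Mul(1424, Add(-19620, Add(-15, -942))) = Mul(1424, Add(-19620, -957)) = Mul(1424, -20577) = -29301648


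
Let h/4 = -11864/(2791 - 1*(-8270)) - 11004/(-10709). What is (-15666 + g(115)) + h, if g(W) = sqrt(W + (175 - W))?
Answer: -1855694278162/118452249 + 5*sqrt(7) ≈ -15653.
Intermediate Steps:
g(W) = 5*sqrt(7) (g(W) = sqrt(175) = 5*sqrt(7))
h = -21345328/118452249 (h = 4*(-11864/(2791 - 1*(-8270)) - 11004/(-10709)) = 4*(-11864/(2791 + 8270) - 11004*(-1/10709)) = 4*(-11864/11061 + 11004/10709) = 4*(-5336332/118452249) = -21345328/118452249 ≈ -0.18020)
(-15666 + g(115)) + h = (-15666 + 5*sqrt(7)) - 21345328/118452249 = -1855694278162/118452249 + 5*sqrt(7)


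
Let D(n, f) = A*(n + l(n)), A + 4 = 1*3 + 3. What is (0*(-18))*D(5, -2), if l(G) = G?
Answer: 0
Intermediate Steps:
A = 2 (A = -4 + (1*3 + 3) = -4 + (3 + 3) = -4 + 6 = 2)
D(n, f) = 4*n (D(n, f) = 2*(n + n) = 2*(2*n) = 4*n)
(0*(-18))*D(5, -2) = (0*(-18))*(4*5) = 0*20 = 0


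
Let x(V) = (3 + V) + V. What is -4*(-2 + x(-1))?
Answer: 4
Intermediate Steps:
x(V) = 3 + 2*V
-4*(-2 + x(-1)) = -4*(-2 + (3 + 2*(-1))) = -4*(-2 + (3 - 2)) = -4*(-2 + 1) = -4*(-1) = 4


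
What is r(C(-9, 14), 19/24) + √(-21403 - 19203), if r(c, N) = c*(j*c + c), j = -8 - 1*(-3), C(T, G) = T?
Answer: -324 + I*√40606 ≈ -324.0 + 201.51*I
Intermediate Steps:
j = -5 (j = -8 + 3 = -5)
r(c, N) = -4*c² (r(c, N) = c*(-5*c + c) = c*(-4*c) = -4*c²)
r(C(-9, 14), 19/24) + √(-21403 - 19203) = -4*(-9)² + √(-21403 - 19203) = -4*81 + √(-40606) = -324 + I*√40606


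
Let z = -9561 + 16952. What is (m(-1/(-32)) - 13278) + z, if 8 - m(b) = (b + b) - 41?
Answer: -93409/16 ≈ -5838.1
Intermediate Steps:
m(b) = 49 - 2*b (m(b) = 8 - ((b + b) - 41) = 8 - (2*b - 41) = 8 - (-41 + 2*b) = 8 + (41 - 2*b) = 49 - 2*b)
z = 7391
(m(-1/(-32)) - 13278) + z = ((49 - (-2)/(-32)) - 13278) + 7391 = ((49 - (-2)*(-1)/32) - 13278) + 7391 = ((49 - 2*1/32) - 13278) + 7391 = ((49 - 1/16) - 13278) + 7391 = (783/16 - 13278) + 7391 = -211665/16 + 7391 = -93409/16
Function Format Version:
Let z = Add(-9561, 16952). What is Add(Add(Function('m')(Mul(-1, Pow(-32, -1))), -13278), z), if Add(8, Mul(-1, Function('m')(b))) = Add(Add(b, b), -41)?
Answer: Rational(-93409, 16) ≈ -5838.1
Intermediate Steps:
Function('m')(b) = Add(49, Mul(-2, b)) (Function('m')(b) = Add(8, Mul(-1, Add(Add(b, b), -41))) = Add(8, Mul(-1, Add(Mul(2, b), -41))) = Add(8, Mul(-1, Add(-41, Mul(2, b)))) = Add(8, Add(41, Mul(-2, b))) = Add(49, Mul(-2, b)))
z = 7391
Add(Add(Function('m')(Mul(-1, Pow(-32, -1))), -13278), z) = Add(Add(Add(49, Mul(-2, Mul(-1, Pow(-32, -1)))), -13278), 7391) = Add(Add(Add(49, Mul(-2, Mul(-1, Rational(-1, 32)))), -13278), 7391) = Add(Add(Add(49, Mul(-2, Rational(1, 32))), -13278), 7391) = Add(Add(Add(49, Rational(-1, 16)), -13278), 7391) = Add(Add(Rational(783, 16), -13278), 7391) = Add(Rational(-211665, 16), 7391) = Rational(-93409, 16)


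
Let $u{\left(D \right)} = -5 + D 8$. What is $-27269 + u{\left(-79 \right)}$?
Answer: $-27906$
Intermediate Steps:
$u{\left(D \right)} = -5 + 8 D$
$-27269 + u{\left(-79 \right)} = -27269 + \left(-5 + 8 \left(-79\right)\right) = -27269 - 637 = -27906$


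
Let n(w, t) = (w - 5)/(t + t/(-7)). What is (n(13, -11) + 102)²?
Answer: 11142244/1089 ≈ 10232.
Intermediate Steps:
n(w, t) = 7*(-5 + w)/(6*t) (n(w, t) = (-5 + w)/(t + t*(-⅐)) = (-5 + w)/(t - t/7) = (-5 + w)/((6*t/7)) = (-5 + w)*(7/(6*t)) = 7*(-5 + w)/(6*t))
(n(13, -11) + 102)² = ((7/6)*(-5 + 13)/(-11) + 102)² = ((7/6)*(-1/11)*8 + 102)² = (-28/33 + 102)² = (3338/33)² = 11142244/1089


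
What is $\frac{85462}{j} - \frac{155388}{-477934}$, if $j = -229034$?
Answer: $- \frac{101078083}{2105060303} \approx -0.048017$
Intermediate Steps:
$\frac{85462}{j} - \frac{155388}{-477934} = \frac{85462}{-229034} - \frac{155388}{-477934} = 85462 \left(- \frac{1}{229034}\right) - - \frac{77694}{238967} = - \frac{3287}{8809} + \frac{77694}{238967} = - \frac{101078083}{2105060303}$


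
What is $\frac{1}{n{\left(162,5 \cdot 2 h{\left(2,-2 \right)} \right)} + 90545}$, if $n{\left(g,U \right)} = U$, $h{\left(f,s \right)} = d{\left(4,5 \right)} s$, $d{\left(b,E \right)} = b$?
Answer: $\frac{1}{90465} \approx 1.1054 \cdot 10^{-5}$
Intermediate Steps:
$h{\left(f,s \right)} = 4 s$
$\frac{1}{n{\left(162,5 \cdot 2 h{\left(2,-2 \right)} \right)} + 90545} = \frac{1}{5 \cdot 2 \cdot 4 \left(-2\right) + 90545} = \frac{1}{10 \left(-8\right) + 90545} = \frac{1}{-80 + 90545} = \frac{1}{90465}$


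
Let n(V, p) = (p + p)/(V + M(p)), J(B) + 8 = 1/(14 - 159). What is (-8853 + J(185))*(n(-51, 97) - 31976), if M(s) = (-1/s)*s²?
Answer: 1520179035783/5365 ≈ 2.8335e+8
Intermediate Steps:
J(B) = -1161/145 (J(B) = -8 + 1/(14 - 159) = -8 + 1/(-145) = -8 - 1/145 = -1161/145)
M(s) = -s
n(V, p) = 2*p/(V - p) (n(V, p) = (p + p)/(V - p) = (2*p)/(V - p) = 2*p/(V - p))
(-8853 + J(185))*(n(-51, 97) - 31976) = (-8853 - 1161/145)*(2*97/(-51 - 1*97) - 31976) = -1284846*(2*97/(-51 - 97) - 31976)/145 = -1284846*(2*97/(-148) - 31976)/145 = -1284846*(2*97*(-1/148) - 31976)/145 = -1284846*(-97/74 - 31976)/145 = -1284846/145*(-2366321/74) = 1520179035783/5365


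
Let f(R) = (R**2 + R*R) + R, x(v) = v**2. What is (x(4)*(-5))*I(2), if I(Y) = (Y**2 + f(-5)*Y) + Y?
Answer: -7680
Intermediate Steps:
f(R) = R + 2*R**2 (f(R) = (R**2 + R**2) + R = 2*R**2 + R = R + 2*R**2)
I(Y) = Y**2 + 46*Y (I(Y) = (Y**2 + (-5*(1 + 2*(-5)))*Y) + Y = (Y**2 + (-5*(1 - 10))*Y) + Y = (Y**2 + (-5*(-9))*Y) + Y = (Y**2 + 45*Y) + Y = Y**2 + 46*Y)
(x(4)*(-5))*I(2) = (4**2*(-5))*(2*(46 + 2)) = (16*(-5))*(2*48) = -80*96 = -7680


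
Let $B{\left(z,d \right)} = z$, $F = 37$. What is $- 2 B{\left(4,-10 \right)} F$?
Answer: $-296$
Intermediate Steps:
$- 2 B{\left(4,-10 \right)} F = \left(-2\right) 4 \cdot 37 = \left(-8\right) 37 = -296$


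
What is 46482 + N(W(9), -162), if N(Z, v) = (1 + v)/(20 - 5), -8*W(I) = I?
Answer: 697069/15 ≈ 46471.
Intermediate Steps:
W(I) = -I/8
N(Z, v) = 1/15 + v/15 (N(Z, v) = (1 + v)/15 = (1 + v)*(1/15) = 1/15 + v/15)
46482 + N(W(9), -162) = 46482 + (1/15 + (1/15)*(-162)) = 46482 + (1/15 - 54/5) = 46482 - 161/15 = 697069/15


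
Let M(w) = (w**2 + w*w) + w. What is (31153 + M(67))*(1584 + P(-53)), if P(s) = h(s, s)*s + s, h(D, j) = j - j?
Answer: 61543138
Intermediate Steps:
h(D, j) = 0
P(s) = s (P(s) = 0*s + s = 0 + s = s)
M(w) = w + 2*w**2 (M(w) = (w**2 + w**2) + w = 2*w**2 + w = w + 2*w**2)
(31153 + M(67))*(1584 + P(-53)) = (31153 + 67*(1 + 2*67))*(1584 - 53) = (31153 + 67*(1 + 134))*1531 = (31153 + 67*135)*1531 = (31153 + 9045)*1531 = 40198*1531 = 61543138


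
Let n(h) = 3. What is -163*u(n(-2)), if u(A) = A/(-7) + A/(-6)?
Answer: 2119/14 ≈ 151.36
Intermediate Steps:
u(A) = -13*A/42 (u(A) = A*(-⅐) + A*(-⅙) = -A/7 - A/6 = -13*A/42)
-163*u(n(-2)) = -(-2119)*3/42 = -163*(-13/14) = 2119/14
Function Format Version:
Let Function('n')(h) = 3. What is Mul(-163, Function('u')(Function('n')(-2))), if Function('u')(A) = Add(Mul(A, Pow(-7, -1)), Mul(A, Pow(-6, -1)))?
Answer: Rational(2119, 14) ≈ 151.36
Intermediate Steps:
Function('u')(A) = Mul(Rational(-13, 42), A) (Function('u')(A) = Add(Mul(A, Rational(-1, 7)), Mul(A, Rational(-1, 6))) = Add(Mul(Rational(-1, 7), A), Mul(Rational(-1, 6), A)) = Mul(Rational(-13, 42), A))
Mul(-163, Function('u')(Function('n')(-2))) = Mul(-163, Mul(Rational(-13, 42), 3)) = Mul(-163, Rational(-13, 14)) = Rational(2119, 14)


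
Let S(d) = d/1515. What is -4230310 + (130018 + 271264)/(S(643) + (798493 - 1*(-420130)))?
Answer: -3905029501394525/923107244 ≈ -4.2303e+6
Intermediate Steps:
S(d) = d/1515 (S(d) = d*(1/1515) = d/1515)
-4230310 + (130018 + 271264)/(S(643) + (798493 - 1*(-420130))) = -4230310 + (130018 + 271264)/((1/1515)*643 + (798493 - 1*(-420130))) = -4230310 + 401282/(643/1515 + (798493 + 420130)) = -4230310 + 401282/(643/1515 + 1218623) = -4230310 + 401282/(1846214488/1515) = -4230310 + 401282*(1515/1846214488) = -4230310 + 303971115/923107244 = -3905029501394525/923107244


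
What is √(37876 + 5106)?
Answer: √42982 ≈ 207.32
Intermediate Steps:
√(37876 + 5106) = √42982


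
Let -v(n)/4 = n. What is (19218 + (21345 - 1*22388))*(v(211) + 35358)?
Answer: 627291950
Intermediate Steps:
v(n) = -4*n
(19218 + (21345 - 1*22388))*(v(211) + 35358) = (19218 + (21345 - 1*22388))*(-4*211 + 35358) = (19218 + (21345 - 22388))*(-844 + 35358) = (19218 - 1043)*34514 = 18175*34514 = 627291950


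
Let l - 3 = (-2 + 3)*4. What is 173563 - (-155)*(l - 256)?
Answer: 134968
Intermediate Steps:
l = 7 (l = 3 + (-2 + 3)*4 = 3 + 1*4 = 3 + 4 = 7)
173563 - (-155)*(l - 256) = 173563 - (-155)*(7 - 256) = 173563 - (-155)*(-249) = 173563 - 1*38595 = 173563 - 38595 = 134968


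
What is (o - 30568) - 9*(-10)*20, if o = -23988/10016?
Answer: -72041069/2504 ≈ -28770.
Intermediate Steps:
o = -5997/2504 (o = -23988*1/10016 = -5997/2504 ≈ -2.3950)
(o - 30568) - 9*(-10)*20 = (-5997/2504 - 30568) - 9*(-10)*20 = -76548269/2504 + 90*20 = -76548269/2504 + 1800 = -72041069/2504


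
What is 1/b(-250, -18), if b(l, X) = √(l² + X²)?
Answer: √15706/31412 ≈ 0.0039897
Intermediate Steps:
b(l, X) = √(X² + l²)
1/b(-250, -18) = 1/(√((-18)² + (-250)²)) = 1/(√(324 + 62500)) = 1/(√62824) = 1/(2*√15706) = √15706/31412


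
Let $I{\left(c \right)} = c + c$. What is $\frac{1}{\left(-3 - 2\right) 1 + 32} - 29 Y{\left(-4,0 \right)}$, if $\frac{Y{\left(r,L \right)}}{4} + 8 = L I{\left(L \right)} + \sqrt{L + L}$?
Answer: $\frac{25057}{27} \approx 928.04$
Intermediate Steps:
$I{\left(c \right)} = 2 c$
$Y{\left(r,L \right)} = -32 + 8 L^{2} + 4 \sqrt{2} \sqrt{L}$ ($Y{\left(r,L \right)} = -32 + 4 \left(L 2 L + \sqrt{L + L}\right) = -32 + 4 \left(2 L^{2} + \sqrt{2 L}\right) = -32 + 4 \left(2 L^{2} + \sqrt{2} \sqrt{L}\right) = -32 + \left(8 L^{2} + 4 \sqrt{2} \sqrt{L}\right) = -32 + 8 L^{2} + 4 \sqrt{2} \sqrt{L}$)
$\frac{1}{\left(-3 - 2\right) 1 + 32} - 29 Y{\left(-4,0 \right)} = \frac{1}{\left(-3 - 2\right) 1 + 32} - 29 \left(-32 + 8 \cdot 0^{2} + 4 \sqrt{2} \sqrt{0}\right) = \frac{1}{\left(-5\right) 1 + 32} - 29 \left(-32 + 8 \cdot 0 + 4 \sqrt{2} \cdot 0\right) = \frac{1}{-5 + 32} - 29 \left(-32 + 0 + 0\right) = \frac{1}{27} - -928 = \frac{1}{27} + 928 = \frac{25057}{27}$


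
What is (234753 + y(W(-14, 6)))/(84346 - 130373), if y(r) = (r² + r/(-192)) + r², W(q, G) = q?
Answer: -22573927/4418592 ≈ -5.1088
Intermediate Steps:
y(r) = 2*r² - r/192 (y(r) = (r² - r/192) + r² = 2*r² - r/192)
(234753 + y(W(-14, 6)))/(84346 - 130373) = (234753 + (1/192)*(-14)*(-1 + 384*(-14)))/(84346 - 130373) = (234753 + (1/192)*(-14)*(-1 - 5376))/(-46027) = (234753 + (1/192)*(-14)*(-5377))*(-1/46027) = (234753 + 37639/96)*(-1/46027) = (22573927/96)*(-1/46027) = -22573927/4418592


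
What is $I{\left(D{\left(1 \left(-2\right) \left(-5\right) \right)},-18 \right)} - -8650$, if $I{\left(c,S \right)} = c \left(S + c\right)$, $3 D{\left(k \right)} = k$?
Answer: $\frac{77410}{9} \approx 8601.1$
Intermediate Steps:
$D{\left(k \right)} = \frac{k}{3}$
$I{\left(D{\left(1 \left(-2\right) \left(-5\right) \right)},-18 \right)} - -8650 = \frac{1 \left(-2\right) \left(-5\right)}{3} \left(-18 + \frac{1 \left(-2\right) \left(-5\right)}{3}\right) - -8650 = \frac{\left(-2\right) \left(-5\right)}{3} \left(-18 + \frac{\left(-2\right) \left(-5\right)}{3}\right) + 8650 = \frac{1}{3} \cdot 10 \left(-18 + \frac{1}{3} \cdot 10\right) + 8650 = \frac{10 \left(-18 + \frac{10}{3}\right)}{3} + 8650 = \frac{10}{3} \left(- \frac{44}{3}\right) + 8650 = - \frac{440}{9} + 8650 = \frac{77410}{9}$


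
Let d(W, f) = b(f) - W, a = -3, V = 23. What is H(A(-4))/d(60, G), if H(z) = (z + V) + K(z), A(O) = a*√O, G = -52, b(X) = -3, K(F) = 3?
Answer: -26/63 + 2*I/21 ≈ -0.4127 + 0.095238*I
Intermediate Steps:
A(O) = -3*√O
H(z) = 26 + z (H(z) = (z + 23) + 3 = (23 + z) + 3 = 26 + z)
d(W, f) = -3 - W
H(A(-4))/d(60, G) = (26 - 6*I)/(-3 - 1*60) = (26 - 6*I)/(-3 - 60) = (26 - 6*I)/(-63) = (26 - 6*I)*(-1/63) = -26/63 + 2*I/21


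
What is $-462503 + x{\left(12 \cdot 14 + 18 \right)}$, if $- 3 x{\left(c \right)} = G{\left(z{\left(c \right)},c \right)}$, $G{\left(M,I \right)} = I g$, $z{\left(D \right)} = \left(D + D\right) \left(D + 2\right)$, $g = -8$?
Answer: $-462007$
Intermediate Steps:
$z{\left(D \right)} = 2 D \left(2 + D\right)$
$G{\left(M,I \right)} = - 8 I$ ($G{\left(M,I \right)} = I \left(-8\right) = - 8 I$)
$x{\left(c \right)} = \frac{8 c}{3}$ ($x{\left(c \right)} = - \frac{\left(-8\right) c}{3} = \frac{8 c}{3}$)
$-462503 + x{\left(12 \cdot 14 + 18 \right)} = -462503 + \frac{8 \left(12 \cdot 14 + 18\right)}{3} = -462503 + \frac{8 \left(168 + 18\right)}{3} = -462503 + \frac{8}{3} \cdot 186 = -462503 + 496 = -462007$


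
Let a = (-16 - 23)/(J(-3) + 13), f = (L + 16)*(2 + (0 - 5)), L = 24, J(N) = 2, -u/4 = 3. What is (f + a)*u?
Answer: 7356/5 ≈ 1471.2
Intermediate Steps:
u = -12 (u = -4*3 = -12)
f = -120 (f = (24 + 16)*(2 + (0 - 5)) = 40*(2 - 5) = 40*(-3) = -120)
a = -13/5 (a = (-16 - 23)/(2 + 13) = -39/15 = -39*1/15 = -13/5 ≈ -2.6000)
(f + a)*u = (-120 - 13/5)*(-12) = -613/5*(-12) = 7356/5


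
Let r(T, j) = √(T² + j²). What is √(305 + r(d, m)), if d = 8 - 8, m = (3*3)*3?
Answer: 2*√83 ≈ 18.221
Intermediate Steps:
m = 27 (m = 9*3 = 27)
d = 0
√(305 + r(d, m)) = √(305 + √(0² + 27²)) = √(305 + √(0 + 729)) = √(305 + √729) = √(305 + 27) = √332 = 2*√83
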